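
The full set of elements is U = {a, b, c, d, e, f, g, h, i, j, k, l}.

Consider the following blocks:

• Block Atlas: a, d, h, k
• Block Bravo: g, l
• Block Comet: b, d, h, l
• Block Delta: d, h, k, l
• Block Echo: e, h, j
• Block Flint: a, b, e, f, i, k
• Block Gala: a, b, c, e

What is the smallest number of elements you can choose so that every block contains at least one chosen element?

The 3 elements {a, e, l} hit every block.
No choice of 2 elements meets every block, so 3 is the minimum.

3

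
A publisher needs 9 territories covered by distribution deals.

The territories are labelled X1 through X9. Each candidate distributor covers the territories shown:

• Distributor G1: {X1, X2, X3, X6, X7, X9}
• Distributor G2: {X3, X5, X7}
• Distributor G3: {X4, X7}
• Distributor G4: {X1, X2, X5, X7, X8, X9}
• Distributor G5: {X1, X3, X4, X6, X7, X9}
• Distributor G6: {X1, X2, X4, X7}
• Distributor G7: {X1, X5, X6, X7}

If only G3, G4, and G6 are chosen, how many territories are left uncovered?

Union of G3, G4, G6 = {X1, X2, X4, X5, X7, X8, X9}.
Not covered: X3, X6 — 2 territories.

2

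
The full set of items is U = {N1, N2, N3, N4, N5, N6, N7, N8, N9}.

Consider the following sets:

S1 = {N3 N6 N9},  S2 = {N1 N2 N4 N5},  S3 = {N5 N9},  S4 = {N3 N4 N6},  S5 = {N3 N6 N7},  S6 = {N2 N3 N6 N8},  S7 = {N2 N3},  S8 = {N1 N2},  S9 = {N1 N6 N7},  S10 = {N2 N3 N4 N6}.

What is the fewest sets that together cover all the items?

4

Take {S3, S6, S9, S10}. Their union is {N1, N2, N3, N4, N5, N6, N7, N8, N9}, which is all 9 items.
No 3 of the 10 sets cover everything (all 120 combinations miss at least one item), so 4 is optimal.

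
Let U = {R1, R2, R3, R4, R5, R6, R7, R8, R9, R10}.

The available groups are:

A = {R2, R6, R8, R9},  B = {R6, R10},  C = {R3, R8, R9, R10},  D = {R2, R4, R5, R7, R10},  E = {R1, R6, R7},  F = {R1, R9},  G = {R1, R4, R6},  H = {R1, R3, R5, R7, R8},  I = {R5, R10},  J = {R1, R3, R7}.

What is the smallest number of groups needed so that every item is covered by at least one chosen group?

3

C and D and E together: C ∪ D ∪ E = {R1, R2, R3, R4, R5, R6, R7, R8, R9, R10} — every item is covered.
No 2 of the 10 groups cover everything (all 45 combinations miss at least one item), so 3 is optimal.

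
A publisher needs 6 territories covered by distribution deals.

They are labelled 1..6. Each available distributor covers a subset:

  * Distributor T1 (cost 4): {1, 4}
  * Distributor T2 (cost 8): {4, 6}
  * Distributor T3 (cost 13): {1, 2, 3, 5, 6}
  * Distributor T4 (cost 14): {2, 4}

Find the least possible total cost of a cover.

T1, T3 together cover every territory (T1 ∪ T3 = {1, 2, 3, 4, 5, 6}); total cost 4 + 13 = 17.
No covering selection has total cost below 17.

17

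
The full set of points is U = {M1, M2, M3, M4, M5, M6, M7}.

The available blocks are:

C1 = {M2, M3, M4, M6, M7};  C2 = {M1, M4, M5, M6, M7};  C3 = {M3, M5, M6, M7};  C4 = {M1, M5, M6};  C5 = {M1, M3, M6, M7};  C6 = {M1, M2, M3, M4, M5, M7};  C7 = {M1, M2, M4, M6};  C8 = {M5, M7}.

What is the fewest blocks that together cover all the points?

C1 and C4 cover everything between them: the union {M1, M2, M3, M4, M5, M6, M7} is all of U.
No single block has all 7 points (the largest, C6, has 6), so 2 is optimal.

2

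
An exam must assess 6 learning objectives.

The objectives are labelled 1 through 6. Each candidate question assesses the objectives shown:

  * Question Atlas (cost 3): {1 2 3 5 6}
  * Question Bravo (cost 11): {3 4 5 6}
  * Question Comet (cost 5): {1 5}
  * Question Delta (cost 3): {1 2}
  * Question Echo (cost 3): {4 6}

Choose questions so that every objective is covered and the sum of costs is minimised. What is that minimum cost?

Atlas, Echo together cover every objective (Atlas ∪ Echo = {1, 2, 3, 4, 5, 6}); total cost 3 + 3 = 6.
No covering selection has total cost below 6.

6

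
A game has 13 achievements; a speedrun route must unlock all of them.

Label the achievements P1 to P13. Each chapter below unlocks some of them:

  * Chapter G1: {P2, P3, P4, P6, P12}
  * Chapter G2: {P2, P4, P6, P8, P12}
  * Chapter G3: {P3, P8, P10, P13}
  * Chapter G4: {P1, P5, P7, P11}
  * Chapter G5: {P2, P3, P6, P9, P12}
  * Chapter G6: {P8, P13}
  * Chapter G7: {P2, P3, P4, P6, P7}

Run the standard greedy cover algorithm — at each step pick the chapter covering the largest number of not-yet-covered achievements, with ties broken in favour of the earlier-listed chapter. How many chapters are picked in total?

Greedy: pick G1 (covers 5 new) → pick G4 (covers 4 new) → pick G3 (covers 3 new) → pick G5 (covers 1 new). Total picks: 4.

4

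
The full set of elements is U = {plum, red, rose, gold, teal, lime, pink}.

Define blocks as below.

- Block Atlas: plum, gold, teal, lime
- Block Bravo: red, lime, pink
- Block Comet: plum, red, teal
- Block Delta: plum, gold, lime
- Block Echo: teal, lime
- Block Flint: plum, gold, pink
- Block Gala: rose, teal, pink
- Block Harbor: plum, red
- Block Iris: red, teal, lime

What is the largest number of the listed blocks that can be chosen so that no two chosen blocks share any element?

Delta, Gala are pairwise disjoint (Delta={plum,gold,lime}; Gala={rose,teal,pink}).
Every remaining block overlaps one of these, and no 3 of the listed blocks are pairwise disjoint, so 2 is the maximum.

2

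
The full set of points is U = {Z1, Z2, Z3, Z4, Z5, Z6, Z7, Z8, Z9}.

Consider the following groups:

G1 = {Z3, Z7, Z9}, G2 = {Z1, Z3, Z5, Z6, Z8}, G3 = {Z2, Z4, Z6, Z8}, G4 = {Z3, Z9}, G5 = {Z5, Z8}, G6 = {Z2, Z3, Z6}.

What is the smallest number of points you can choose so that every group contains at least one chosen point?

2

H = {Z3, Z8} meets every group (each contains at least one member of H), and |H| = 2.
The groups G5, G6 are pairwise disjoint, so any hitting set needs a separate point for each — at least 2. Hence 2 is optimal.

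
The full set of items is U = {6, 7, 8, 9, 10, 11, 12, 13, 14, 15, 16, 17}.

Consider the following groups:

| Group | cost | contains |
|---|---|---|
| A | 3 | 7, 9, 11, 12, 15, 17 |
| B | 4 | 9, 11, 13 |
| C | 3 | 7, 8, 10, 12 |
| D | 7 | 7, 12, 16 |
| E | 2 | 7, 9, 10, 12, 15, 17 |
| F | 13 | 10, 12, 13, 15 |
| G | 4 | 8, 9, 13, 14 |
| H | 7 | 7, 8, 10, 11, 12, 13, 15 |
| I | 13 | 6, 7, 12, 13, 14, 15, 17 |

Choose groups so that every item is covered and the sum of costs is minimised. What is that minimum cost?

26

A, C, D, I together cover every item (A ∪ C ∪ D ∪ I = {6, 7, 8, 9, 10, 11, 12, 13, 14, 15, 16, 17}); total cost 3 + 3 + 7 + 13 = 26.
The greedy pick E, G, A, D, I costs 29; no covering selection beats 26.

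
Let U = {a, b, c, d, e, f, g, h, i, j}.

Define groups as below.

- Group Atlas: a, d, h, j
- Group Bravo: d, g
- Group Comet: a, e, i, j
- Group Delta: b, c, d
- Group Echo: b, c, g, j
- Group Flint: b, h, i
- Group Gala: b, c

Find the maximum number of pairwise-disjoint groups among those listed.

3

Bravo, Comet, Gala are pairwise disjoint (Bravo={d,g}; Comet={a,e,i,j}; Gala={b,c}).
Every remaining group overlaps one of these, and no 4 of the listed groups are pairwise disjoint, so 3 is the maximum.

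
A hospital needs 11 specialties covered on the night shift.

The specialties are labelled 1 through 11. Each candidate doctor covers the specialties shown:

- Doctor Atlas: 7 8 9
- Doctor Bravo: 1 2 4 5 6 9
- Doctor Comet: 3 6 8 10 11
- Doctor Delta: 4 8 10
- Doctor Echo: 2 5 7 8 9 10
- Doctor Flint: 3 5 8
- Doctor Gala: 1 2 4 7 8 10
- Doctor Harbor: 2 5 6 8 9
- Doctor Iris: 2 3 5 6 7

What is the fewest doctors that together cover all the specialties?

3

Atlas and Bravo and Comet together: Atlas ∪ Bravo ∪ Comet = {1, 2, 3, 4, 5, 6, 7, 8, 9, 10, 11} — every specialty is covered.
Only Comet contains 11, so Comet is forced; the remaining 6 specialties need at least 2 more doctors (each remaining doctor adds at most 5) — so at least 3 doctors are needed, and 3 is optimal.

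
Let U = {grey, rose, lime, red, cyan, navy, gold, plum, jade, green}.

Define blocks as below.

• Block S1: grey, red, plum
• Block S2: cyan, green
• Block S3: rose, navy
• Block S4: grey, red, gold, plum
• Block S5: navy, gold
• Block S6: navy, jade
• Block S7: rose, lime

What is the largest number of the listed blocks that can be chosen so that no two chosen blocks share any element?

4

S2, S4, S6, S7 are pairwise disjoint (S2={cyan,green}; S4={grey,red,gold,plum}; S6={navy,jade}; S7={rose,lime}).
Every remaining block overlaps one of these, and no 5 of the listed blocks are pairwise disjoint, so 4 is the maximum.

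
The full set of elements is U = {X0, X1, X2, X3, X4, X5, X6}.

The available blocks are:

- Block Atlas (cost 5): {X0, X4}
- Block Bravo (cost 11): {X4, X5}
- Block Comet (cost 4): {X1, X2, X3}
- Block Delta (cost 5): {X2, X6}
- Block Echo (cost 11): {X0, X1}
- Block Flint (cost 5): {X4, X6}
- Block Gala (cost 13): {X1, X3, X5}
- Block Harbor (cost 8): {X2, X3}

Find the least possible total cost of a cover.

Atlas, Delta, Gala together cover every element (Atlas ∪ Delta ∪ Gala = {X0, X1, X2, X3, X4, X5, X6}); total cost 5 + 5 + 13 = 23.
The greedy pick Comet, Atlas, Delta, Bravo costs 25; no covering selection beats 23.

23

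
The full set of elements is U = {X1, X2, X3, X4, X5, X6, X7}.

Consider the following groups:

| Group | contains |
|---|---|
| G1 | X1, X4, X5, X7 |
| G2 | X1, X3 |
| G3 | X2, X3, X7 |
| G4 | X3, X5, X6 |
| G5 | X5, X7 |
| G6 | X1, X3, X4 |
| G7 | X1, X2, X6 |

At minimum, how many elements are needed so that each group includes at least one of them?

The 3 elements {X1, X3, X5} hit every group.
No choice of 2 elements meets every group, so 3 is the minimum.

3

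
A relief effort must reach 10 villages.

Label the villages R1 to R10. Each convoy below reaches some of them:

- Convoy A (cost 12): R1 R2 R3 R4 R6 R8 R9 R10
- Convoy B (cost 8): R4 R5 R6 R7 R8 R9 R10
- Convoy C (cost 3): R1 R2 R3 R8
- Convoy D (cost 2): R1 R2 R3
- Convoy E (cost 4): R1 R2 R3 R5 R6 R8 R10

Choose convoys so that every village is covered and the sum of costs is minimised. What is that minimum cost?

B, D together cover every village (B ∪ D = {R1, R2, R3, R4, R5, R6, R7, R8, R9, R10}); total cost 8 + 2 = 10.
The greedy pick E, B costs 12; no covering selection beats 10.

10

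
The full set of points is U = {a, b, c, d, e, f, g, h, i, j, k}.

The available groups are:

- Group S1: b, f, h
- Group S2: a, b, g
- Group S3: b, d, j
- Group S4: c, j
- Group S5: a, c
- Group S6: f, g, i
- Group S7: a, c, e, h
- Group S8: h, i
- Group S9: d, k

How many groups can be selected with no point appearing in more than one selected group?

S2, S4, S8, S9 are pairwise disjoint (S2={a,b,g}; S4={c,j}; S8={h,i}; S9={d,k}).
Every remaining group overlaps one of these, and no 5 of the listed groups are pairwise disjoint, so 4 is the maximum.

4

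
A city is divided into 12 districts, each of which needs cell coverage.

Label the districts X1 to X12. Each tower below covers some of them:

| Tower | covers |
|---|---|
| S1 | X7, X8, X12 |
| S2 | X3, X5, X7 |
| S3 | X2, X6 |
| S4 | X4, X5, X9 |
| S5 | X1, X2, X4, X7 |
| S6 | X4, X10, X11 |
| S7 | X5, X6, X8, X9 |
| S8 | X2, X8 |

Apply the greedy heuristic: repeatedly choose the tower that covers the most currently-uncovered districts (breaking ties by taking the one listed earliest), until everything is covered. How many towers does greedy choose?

5

Greedy: pick S5 (covers 4 new) → pick S7 (covers 4 new) → pick S6 (covers 2 new) → pick S1 (covers 1 new) → pick S2 (covers 1 new). Total picks: 5.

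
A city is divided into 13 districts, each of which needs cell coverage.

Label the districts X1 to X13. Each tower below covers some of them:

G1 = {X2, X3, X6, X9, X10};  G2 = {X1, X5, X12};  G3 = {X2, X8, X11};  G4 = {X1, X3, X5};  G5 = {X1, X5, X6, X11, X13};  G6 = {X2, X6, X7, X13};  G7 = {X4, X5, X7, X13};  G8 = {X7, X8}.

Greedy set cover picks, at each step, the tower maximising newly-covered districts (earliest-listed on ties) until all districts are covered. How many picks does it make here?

Greedy: pick G1 (covers 5 new) → pick G5 (covers 4 new) → pick G7 (covers 2 new) → pick G2 (covers 1 new) → pick G3 (covers 1 new). Total picks: 5.
(The true minimum cover uses only 4 towers, so greedy is not optimal here.)

5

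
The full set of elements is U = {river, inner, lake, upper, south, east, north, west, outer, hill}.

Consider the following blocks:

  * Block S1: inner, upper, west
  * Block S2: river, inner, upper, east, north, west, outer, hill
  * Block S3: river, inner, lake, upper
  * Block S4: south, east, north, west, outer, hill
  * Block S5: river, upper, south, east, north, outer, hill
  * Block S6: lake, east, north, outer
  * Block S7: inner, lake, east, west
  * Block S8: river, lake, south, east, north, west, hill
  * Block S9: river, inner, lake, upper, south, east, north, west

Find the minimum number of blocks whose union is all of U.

S5 and S7 cover everything between them: the union {river, inner, lake, upper, south, east, north, west, outer, hill} is all of U.
No single block has all 10 elements (the largest, S2, has 8), so 2 is optimal.

2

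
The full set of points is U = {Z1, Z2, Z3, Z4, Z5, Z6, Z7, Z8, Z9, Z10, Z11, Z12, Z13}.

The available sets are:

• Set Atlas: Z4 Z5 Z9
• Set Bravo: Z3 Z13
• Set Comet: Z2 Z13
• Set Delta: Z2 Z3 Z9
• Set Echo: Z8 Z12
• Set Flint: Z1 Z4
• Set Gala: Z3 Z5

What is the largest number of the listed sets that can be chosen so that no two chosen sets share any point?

Comet, Echo, Flint, Gala are pairwise disjoint (Comet={Z2,Z13}; Echo={Z8,Z12}; Flint={Z1,Z4}; Gala={Z3,Z5}).
Every remaining set overlaps one of these, and no 5 of the listed sets are pairwise disjoint, so 4 is the maximum.

4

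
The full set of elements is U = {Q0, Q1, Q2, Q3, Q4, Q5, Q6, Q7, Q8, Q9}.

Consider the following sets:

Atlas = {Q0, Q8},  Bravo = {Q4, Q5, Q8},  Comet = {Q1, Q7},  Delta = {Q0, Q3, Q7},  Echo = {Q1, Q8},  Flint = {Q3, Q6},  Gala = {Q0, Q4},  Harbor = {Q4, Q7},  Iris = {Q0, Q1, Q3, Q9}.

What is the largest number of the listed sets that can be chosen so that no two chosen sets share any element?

3

Bravo, Comet, Flint are pairwise disjoint (Bravo={Q4,Q5,Q8}; Comet={Q1,Q7}; Flint={Q3,Q6}).
Every remaining set overlaps one of these, and no 4 of the listed sets are pairwise disjoint, so 3 is the maximum.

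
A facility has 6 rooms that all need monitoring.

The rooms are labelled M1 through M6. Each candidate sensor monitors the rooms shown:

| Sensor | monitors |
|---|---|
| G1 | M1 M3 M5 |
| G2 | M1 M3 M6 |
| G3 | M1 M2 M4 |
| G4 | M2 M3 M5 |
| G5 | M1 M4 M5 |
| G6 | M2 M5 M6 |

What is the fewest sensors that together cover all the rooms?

3

G2 and G4 and G5 together: G2 ∪ G4 ∪ G5 = {M1, M2, M3, M4, M5, M6} — every room is covered.
No 2 of the 6 sensors cover everything (all 15 combinations miss at least one room), so 3 is optimal.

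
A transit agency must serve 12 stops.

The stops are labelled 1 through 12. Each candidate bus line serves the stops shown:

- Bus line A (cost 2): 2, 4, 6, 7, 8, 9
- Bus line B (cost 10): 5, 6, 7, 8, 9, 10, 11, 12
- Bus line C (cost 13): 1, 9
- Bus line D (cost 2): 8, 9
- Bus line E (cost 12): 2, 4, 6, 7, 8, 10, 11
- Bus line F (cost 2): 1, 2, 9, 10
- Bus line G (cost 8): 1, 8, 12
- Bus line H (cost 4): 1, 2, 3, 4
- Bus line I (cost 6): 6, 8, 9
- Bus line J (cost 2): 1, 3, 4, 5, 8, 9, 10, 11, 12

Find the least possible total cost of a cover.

4

A, J together cover every stop (A ∪ J = {1, 2, 3, 4, 5, 6, 7, 8, 9, 10, 11, 12}); total cost 2 + 2 = 4.
No covering selection has total cost below 4.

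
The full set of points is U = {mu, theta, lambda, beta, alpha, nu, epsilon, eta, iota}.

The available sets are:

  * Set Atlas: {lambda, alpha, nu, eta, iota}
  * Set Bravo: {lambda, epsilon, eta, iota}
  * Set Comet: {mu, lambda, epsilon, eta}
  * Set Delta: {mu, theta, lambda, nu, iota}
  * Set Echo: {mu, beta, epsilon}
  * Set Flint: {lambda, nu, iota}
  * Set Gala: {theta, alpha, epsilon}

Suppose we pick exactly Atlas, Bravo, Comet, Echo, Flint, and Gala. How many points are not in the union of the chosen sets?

0

Union of Atlas, Bravo, Comet, Echo, Flint, Gala = {mu, theta, lambda, beta, alpha, nu, epsilon, eta, iota} — that's every point, so 0 are uncovered.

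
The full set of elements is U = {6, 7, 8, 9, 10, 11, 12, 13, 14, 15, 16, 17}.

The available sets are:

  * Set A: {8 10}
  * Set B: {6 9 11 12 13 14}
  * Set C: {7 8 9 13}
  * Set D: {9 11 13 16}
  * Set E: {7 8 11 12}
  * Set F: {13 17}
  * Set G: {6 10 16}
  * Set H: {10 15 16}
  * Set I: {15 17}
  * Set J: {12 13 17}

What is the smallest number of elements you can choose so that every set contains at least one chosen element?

4

T = {10, 12, 13, 17} meets every set (each contains at least one member of T), and |T| = 4.
No choice of 3 elements meets every set, so 4 is the minimum.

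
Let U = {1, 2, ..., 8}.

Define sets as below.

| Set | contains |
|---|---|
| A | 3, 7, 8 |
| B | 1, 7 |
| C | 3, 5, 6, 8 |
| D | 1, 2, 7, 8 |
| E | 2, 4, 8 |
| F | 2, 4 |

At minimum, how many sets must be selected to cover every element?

3

Take {B, C, E}. Their union is {1, 2, 3, 4, 5, 6, 7, 8}, which is all 8 elements.
Only C contains 5, so C is forced; the remaining 4 elements need at least 2 more sets (each remaining set adds at most 3) — so at least 3 sets are needed, and 3 is optimal.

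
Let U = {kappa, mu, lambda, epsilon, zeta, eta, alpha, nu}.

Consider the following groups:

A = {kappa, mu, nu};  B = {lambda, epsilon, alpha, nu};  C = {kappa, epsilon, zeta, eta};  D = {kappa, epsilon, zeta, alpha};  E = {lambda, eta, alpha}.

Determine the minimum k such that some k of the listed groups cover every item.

A and D and E together: A ∪ D ∪ E = {kappa, mu, lambda, epsilon, zeta, eta, alpha, nu} — every item is covered.
Only A contains mu, so A is forced; the remaining 5 items need at least 2 more groups (each remaining group adds at most 3) — so at least 3 groups are needed, and 3 is optimal.

3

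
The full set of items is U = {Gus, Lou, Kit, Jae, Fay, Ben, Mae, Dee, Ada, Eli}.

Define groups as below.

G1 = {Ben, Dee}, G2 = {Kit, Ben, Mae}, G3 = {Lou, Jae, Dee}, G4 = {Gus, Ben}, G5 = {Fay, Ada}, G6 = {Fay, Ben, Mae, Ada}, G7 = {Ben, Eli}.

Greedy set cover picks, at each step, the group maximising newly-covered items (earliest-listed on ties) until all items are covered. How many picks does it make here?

Greedy: pick G6 (covers 4 new) → pick G3 (covers 3 new) → pick G2 (covers 1 new) → pick G4 (covers 1 new) → pick G7 (covers 1 new). Total picks: 5.

5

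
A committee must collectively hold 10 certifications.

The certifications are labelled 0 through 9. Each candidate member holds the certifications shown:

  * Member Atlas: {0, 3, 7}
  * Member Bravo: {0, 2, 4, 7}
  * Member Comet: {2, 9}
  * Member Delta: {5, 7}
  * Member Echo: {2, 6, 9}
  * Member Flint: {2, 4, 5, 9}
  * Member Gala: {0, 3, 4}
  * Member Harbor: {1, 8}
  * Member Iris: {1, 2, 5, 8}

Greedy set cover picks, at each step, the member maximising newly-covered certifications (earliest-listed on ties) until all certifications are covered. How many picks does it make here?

Greedy: pick Bravo (covers 4 new) → pick Iris (covers 3 new) → pick Echo (covers 2 new) → pick Atlas (covers 1 new). Total picks: 4.

4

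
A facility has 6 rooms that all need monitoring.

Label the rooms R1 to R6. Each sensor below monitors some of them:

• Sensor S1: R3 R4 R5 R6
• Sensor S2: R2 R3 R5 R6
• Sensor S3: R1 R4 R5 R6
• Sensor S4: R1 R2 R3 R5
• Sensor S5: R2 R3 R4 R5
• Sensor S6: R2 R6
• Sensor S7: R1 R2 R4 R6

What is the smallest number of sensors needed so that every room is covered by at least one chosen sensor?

2

Take {S1, S7}. Their union is {R1, R2, R3, R4, R5, R6}, which is all 6 rooms.
No single sensor has all 6 rooms (the largest, S1, has 4), so 2 is optimal.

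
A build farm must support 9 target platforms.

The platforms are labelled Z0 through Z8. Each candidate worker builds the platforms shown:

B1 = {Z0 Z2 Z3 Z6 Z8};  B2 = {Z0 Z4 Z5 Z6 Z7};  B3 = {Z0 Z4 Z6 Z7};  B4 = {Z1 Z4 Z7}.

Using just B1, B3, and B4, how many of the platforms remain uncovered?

1

Union of B1, B3, B4 = {Z0, Z1, Z2, Z3, Z4, Z6, Z7, Z8}.
Not covered: Z5 — 1 platform.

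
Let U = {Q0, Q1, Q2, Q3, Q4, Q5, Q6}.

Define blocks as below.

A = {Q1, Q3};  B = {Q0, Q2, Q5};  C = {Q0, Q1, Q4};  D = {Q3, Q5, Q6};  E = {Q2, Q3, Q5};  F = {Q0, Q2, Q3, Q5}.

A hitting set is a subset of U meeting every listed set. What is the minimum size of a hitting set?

Take H = {Q1, Q5}. Each listed block contains at least one of these, so H is a hitting set of size 2.
The blocks C, D are pairwise disjoint, so any hitting set needs a separate element for each — at least 2. Hence 2 is optimal.

2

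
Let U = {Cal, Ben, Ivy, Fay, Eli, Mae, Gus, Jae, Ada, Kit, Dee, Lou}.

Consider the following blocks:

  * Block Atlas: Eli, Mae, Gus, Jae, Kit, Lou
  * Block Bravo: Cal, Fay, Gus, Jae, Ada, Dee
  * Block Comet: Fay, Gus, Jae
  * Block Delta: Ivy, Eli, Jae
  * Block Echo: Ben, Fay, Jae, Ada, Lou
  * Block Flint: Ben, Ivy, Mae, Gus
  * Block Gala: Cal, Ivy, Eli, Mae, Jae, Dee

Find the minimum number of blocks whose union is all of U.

3

Atlas and Echo and Gala together: Atlas ∪ Echo ∪ Gala = {Cal, Ben, Ivy, Fay, Eli, Mae, Gus, Jae, Ada, Kit, Dee, Lou} — every item is covered.
Only Atlas contains Kit, so Atlas is forced; the remaining 6 items need at least 2 more blocks (each remaining block adds at most 4) — so at least 3 blocks are needed, and 3 is optimal.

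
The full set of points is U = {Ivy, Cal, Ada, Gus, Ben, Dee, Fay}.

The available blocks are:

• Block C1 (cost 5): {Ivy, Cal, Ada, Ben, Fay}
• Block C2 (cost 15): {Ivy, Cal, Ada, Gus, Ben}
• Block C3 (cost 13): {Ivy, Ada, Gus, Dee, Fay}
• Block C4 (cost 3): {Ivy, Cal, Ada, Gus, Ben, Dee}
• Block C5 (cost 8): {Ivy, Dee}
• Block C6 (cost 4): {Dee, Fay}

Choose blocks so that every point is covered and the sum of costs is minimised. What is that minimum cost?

7

C4, C6 together cover every point (C4 ∪ C6 = {Ivy, Cal, Ada, Gus, Ben, Dee, Fay}); total cost 3 + 4 = 7.
No covering selection has total cost below 7.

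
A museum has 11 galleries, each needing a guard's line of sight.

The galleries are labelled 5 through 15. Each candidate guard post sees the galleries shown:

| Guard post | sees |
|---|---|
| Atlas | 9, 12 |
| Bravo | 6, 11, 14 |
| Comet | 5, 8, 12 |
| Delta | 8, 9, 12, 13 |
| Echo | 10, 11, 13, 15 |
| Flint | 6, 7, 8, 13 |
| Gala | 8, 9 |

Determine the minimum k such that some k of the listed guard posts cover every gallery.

5

Bravo and Comet and Echo and Flint and Gala together: Bravo ∪ Comet ∪ Echo ∪ Flint ∪ Gala = {5, 6, 7, 8, 9, 10, 11, 12, 13, 14, 15} — every gallery is covered.
No 4 of the 7 guard posts cover everything (all 35 combinations miss at least one gallery), so 5 is optimal.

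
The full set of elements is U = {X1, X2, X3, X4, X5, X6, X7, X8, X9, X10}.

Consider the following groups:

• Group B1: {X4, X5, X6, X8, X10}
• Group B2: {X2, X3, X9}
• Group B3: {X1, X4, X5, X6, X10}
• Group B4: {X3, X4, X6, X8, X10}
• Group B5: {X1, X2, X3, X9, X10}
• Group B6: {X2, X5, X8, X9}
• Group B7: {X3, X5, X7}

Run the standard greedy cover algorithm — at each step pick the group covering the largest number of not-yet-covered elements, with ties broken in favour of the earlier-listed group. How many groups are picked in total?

3

Greedy: pick B1 (covers 5 new) → pick B5 (covers 4 new) → pick B7 (covers 1 new). Total picks: 3.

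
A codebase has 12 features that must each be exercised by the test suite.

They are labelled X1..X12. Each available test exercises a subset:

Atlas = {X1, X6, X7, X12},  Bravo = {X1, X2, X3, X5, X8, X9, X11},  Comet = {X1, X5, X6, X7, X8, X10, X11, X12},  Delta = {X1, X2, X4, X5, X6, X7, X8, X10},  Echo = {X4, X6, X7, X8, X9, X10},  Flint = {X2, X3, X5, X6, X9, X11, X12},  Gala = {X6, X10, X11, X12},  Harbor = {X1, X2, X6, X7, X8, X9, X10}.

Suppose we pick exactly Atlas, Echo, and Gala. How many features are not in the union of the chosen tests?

Union of Atlas, Echo, Gala = {X1, X4, X6, X7, X8, X9, X10, X11, X12}.
Not covered: X2, X3, X5 — 3 features.

3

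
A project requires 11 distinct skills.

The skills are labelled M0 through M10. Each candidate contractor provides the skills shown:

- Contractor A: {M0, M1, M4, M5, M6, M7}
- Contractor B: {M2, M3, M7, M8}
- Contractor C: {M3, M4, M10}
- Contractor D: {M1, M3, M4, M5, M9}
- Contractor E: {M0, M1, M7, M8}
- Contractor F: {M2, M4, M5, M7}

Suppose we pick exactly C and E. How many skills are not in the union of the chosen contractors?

4

Union of C, E = {M0, M1, M3, M4, M7, M8, M10}.
Not covered: M2, M5, M6, M9 — 4 skills.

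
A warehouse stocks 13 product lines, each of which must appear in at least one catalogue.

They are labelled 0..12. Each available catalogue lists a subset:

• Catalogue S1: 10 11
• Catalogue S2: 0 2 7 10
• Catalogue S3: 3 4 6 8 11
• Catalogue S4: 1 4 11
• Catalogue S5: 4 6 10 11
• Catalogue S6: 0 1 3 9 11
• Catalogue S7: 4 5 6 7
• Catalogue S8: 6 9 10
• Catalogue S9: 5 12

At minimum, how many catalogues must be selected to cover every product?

4

S2 and S3 and S6 and S9 together: S2 ∪ S3 ∪ S6 ∪ S9 = {0, 1, 2, 3, 4, 5, 6, 7, 8, 9, 10, 11, 12} — every product is covered.
Only S9 contains 12, so S9 is forced; the remaining 11 products need at least 3 more catalogues (each remaining catalogue adds at most 5) — so at least 4 catalogues are needed, and 4 is optimal.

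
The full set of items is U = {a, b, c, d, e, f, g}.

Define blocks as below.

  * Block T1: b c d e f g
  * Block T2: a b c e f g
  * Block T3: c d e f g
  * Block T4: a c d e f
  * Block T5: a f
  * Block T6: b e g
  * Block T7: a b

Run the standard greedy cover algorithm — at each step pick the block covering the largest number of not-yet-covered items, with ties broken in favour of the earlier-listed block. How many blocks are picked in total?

2

Greedy: pick T1 (covers 6 new) → pick T2 (covers 1 new). Total picks: 2.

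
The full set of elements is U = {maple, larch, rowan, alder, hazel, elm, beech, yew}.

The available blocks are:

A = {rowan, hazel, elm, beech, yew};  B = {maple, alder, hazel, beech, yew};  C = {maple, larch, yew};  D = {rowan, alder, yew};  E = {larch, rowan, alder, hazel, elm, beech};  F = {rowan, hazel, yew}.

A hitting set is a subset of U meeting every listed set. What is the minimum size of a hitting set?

Take H = {larch, yew}. Each listed block contains at least one of these, so H is a hitting set of size 2.
No single element lies in every block, so at least 2 are needed and 2 is optimal.

2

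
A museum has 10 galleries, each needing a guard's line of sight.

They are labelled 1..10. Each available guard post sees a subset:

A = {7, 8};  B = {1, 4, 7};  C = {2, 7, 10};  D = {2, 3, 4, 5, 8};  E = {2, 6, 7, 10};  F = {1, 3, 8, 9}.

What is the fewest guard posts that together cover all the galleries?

3

Take {D, E, F}. Their union is {1, 2, 3, 4, 5, 6, 7, 8, 9, 10}, which is all 10 galleries.
Only D contains 5, so D is forced; the remaining 5 galleries need at least 2 more guard posts (each remaining guard post adds at most 3) — so at least 3 guard posts are needed, and 3 is optimal.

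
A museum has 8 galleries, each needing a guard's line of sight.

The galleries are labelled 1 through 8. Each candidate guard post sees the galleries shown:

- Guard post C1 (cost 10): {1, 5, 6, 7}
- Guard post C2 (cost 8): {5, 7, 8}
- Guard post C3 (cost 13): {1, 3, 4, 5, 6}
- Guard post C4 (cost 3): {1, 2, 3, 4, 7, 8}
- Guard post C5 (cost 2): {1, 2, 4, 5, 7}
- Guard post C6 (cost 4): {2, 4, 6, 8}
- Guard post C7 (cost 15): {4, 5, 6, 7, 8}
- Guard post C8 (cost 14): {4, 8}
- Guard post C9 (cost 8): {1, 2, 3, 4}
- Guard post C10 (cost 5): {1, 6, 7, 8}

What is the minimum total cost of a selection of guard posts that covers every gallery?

9

C4, C5, C6 together cover every gallery (C4 ∪ C5 ∪ C6 = {1, 2, 3, 4, 5, 6, 7, 8}); total cost 3 + 2 + 4 = 9.
No covering selection has total cost below 9.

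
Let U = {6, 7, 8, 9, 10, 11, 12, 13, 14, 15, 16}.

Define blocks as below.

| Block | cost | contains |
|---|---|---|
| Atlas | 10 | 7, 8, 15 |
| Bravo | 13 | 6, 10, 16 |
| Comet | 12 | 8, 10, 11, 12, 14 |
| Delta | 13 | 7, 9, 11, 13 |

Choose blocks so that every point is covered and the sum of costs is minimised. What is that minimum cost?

Atlas, Bravo, Comet, Delta together cover every point (Atlas ∪ Bravo ∪ Comet ∪ Delta = {6, 7, 8, 9, 10, 11, 12, 13, 14, 15, 16}); total cost 10 + 13 + 12 + 13 = 48.
No covering selection has total cost below 48.

48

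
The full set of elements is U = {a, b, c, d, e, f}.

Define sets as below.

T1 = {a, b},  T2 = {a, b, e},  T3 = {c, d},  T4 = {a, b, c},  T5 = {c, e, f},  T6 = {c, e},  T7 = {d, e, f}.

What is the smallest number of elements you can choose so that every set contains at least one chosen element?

3

The 3 elements {b, d, e} hit every set.
No choice of 2 elements meets every set, so 3 is the minimum.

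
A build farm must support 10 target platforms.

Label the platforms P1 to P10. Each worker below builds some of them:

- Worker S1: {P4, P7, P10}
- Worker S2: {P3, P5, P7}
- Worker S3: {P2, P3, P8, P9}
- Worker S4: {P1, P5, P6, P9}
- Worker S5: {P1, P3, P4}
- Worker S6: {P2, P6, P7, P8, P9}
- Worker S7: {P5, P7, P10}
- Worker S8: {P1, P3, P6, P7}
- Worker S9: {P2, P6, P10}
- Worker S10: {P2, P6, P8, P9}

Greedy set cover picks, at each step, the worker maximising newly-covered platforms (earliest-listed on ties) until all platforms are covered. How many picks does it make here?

Greedy: pick S6 (covers 5 new) → pick S5 (covers 3 new) → pick S7 (covers 2 new). Total picks: 3.

3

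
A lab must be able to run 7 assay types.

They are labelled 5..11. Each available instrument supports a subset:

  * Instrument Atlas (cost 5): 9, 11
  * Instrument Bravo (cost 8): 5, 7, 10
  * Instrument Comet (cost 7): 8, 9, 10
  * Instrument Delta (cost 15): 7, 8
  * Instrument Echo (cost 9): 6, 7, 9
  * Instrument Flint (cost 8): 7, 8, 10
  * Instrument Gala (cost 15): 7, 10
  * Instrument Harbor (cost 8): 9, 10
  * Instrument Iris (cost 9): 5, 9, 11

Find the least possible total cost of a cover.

25

Comet, Echo, Iris together cover every assay (Comet ∪ Echo ∪ Iris = {5, 6, 7, 8, 9, 10, 11}); total cost 7 + 9 + 9 = 25.
The greedy pick Comet, Bravo, Atlas, Echo costs 29; no covering selection beats 25.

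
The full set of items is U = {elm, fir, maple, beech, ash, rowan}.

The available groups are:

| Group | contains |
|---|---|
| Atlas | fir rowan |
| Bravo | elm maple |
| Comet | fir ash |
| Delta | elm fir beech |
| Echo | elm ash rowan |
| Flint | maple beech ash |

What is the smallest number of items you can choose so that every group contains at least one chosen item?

H = {elm, fir, beech} meets every group (each contains at least one member of H), and |H| = 3.
No choice of 2 items meets every group, so 3 is the minimum.

3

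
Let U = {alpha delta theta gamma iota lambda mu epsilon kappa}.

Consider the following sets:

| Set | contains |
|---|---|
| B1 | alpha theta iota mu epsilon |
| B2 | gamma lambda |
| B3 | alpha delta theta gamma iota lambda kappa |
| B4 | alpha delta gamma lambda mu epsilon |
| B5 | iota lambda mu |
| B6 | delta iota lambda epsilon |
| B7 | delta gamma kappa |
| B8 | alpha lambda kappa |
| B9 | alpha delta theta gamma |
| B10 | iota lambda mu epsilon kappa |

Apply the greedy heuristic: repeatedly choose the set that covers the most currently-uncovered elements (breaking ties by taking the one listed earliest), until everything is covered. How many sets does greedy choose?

Greedy: pick B3 (covers 7 new) → pick B1 (covers 2 new). Total picks: 2.

2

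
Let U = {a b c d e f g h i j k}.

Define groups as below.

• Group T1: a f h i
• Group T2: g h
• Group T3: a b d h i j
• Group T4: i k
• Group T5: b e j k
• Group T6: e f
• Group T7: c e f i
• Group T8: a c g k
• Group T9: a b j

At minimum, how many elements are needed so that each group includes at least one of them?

4

T = {a, e, g, k} meets every group (each contains at least one member of T), and |T| = 4.
The groups T2, T4, T6, T9 are pairwise disjoint, so any hitting set needs a separate element for each — at least 4. Hence 4 is optimal.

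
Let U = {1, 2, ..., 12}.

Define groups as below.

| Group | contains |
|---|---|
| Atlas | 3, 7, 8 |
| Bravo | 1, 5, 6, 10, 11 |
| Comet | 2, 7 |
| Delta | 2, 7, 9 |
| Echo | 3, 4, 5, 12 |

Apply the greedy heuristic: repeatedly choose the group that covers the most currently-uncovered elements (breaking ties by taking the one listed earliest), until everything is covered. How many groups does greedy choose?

Greedy: pick Bravo (covers 5 new) → pick Atlas (covers 3 new) → pick Delta (covers 2 new) → pick Echo (covers 2 new). Total picks: 4.

4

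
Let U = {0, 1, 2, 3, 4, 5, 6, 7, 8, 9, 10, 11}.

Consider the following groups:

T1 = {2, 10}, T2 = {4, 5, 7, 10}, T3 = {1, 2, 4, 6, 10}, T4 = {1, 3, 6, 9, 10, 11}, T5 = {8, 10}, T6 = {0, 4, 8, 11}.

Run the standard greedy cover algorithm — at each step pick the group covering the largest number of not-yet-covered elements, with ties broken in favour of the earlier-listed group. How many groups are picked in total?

4

Greedy: pick T4 (covers 6 new) → pick T2 (covers 3 new) → pick T6 (covers 2 new) → pick T1 (covers 1 new). Total picks: 4.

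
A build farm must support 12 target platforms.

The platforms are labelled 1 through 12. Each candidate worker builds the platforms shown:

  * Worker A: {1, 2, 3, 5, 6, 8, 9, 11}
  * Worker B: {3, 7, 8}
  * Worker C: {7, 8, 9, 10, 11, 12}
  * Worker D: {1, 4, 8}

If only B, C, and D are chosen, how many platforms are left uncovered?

3

Union of B, C, D = {1, 3, 4, 7, 8, 9, 10, 11, 12}.
Not covered: 2, 5, 6 — 3 platforms.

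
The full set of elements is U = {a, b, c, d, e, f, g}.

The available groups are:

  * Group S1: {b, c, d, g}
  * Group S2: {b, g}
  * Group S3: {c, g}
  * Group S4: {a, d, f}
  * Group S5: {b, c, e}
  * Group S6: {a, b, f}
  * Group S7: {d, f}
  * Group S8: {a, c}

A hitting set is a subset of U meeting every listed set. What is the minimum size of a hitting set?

3

H = {b, c, d} meets every group (each contains at least one member of H), and |H| = 3.
The groups S2, S7, S8 are pairwise disjoint, so any hitting set needs a separate element for each — at least 3. Hence 3 is optimal.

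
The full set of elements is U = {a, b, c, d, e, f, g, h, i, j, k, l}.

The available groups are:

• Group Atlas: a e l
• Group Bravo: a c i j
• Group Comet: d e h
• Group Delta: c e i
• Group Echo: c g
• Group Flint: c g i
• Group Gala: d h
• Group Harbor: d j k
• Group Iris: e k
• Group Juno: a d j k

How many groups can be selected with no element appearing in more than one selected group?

3

Echo, Gala, Iris are pairwise disjoint (Echo={c,g}; Gala={d,h}; Iris={e,k}).
Every remaining group overlaps one of these, and no 4 of the listed groups are pairwise disjoint, so 3 is the maximum.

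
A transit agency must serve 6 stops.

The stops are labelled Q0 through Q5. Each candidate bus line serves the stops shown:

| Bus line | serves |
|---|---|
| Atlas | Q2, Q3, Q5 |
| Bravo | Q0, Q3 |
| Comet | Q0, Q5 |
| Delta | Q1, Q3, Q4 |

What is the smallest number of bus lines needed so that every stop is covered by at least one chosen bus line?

Take {Atlas, Comet, Delta}. Their union is {Q0, Q1, Q2, Q3, Q4, Q5}, which is all 6 stops.
Only Delta contains Q1, so Delta is forced; the remaining 3 stops need at least 2 more bus lines (each remaining bus line adds at most 2) — so at least 3 bus lines are needed, and 3 is optimal.

3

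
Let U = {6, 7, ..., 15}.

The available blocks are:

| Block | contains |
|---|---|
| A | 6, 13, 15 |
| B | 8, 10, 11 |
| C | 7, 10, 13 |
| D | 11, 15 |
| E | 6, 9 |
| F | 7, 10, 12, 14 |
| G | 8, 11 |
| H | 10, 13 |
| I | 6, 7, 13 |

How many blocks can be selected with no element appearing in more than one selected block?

D, E, F are pairwise disjoint (D={11,15}; E={6,9}; F={7,10,12,14}).
Every remaining block overlaps one of these, and no 4 of the listed blocks are pairwise disjoint, so 3 is the maximum.

3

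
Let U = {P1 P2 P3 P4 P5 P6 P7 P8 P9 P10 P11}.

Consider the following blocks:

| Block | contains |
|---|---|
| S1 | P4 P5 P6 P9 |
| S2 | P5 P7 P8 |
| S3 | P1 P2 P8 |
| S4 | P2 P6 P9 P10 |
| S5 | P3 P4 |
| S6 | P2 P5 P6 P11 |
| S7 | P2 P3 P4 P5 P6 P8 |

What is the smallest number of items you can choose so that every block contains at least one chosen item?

3

The 3 items {P3, P6, P8} hit every block.
The blocks S2, S4, S5 are pairwise disjoint, so any hitting set needs a separate item for each — at least 3. Hence 3 is optimal.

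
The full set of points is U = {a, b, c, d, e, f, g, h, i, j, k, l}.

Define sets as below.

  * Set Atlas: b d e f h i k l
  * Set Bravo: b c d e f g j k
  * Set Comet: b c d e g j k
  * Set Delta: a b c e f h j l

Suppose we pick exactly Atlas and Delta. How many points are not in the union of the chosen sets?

1

Union of Atlas, Delta = {a, b, c, d, e, f, h, i, j, k, l}.
Not covered: g — 1 point.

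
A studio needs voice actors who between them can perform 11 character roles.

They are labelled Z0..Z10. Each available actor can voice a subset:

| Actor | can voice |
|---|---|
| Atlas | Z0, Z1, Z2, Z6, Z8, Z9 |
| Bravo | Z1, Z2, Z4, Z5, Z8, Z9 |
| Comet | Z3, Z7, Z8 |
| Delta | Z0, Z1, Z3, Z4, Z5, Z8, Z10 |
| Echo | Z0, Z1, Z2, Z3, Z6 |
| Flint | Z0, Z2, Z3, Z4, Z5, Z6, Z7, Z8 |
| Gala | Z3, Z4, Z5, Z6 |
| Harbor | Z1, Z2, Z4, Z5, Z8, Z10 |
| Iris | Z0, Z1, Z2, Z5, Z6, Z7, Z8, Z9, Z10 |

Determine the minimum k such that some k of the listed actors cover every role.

Take {Gala, Iris}. Their union is {Z0, Z1, Z2, Z3, Z4, Z5, Z6, Z7, Z8, Z9, Z10}, which is all 11 roles.
No single actor has all 11 roles (the largest, Iris, has 9), so 2 is optimal.

2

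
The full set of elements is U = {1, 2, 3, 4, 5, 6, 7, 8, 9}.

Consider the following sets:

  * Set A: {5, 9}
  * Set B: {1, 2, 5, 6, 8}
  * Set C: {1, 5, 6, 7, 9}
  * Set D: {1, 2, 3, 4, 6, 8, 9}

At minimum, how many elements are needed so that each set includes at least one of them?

H = {4, 5} meets every set (each contains at least one member of H), and |H| = 2.
No single element lies in every set, so at least 2 are needed and 2 is optimal.

2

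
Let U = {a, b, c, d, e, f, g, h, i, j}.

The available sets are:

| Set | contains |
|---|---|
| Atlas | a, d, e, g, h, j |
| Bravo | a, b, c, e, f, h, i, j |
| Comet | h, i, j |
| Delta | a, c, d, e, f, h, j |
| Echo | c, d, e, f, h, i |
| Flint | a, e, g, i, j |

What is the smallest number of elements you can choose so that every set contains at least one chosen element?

Take T = {c, j}. Each listed set contains at least one of these, so T is a hitting set of size 2.
No single element lies in every set, so at least 2 are needed and 2 is optimal.

2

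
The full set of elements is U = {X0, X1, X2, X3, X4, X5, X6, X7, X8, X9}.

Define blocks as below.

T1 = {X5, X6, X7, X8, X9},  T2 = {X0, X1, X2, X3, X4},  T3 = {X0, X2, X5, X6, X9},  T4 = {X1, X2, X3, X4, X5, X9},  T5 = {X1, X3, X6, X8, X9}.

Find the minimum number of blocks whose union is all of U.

Take {T1, T2}. Their union is {X0, X1, X2, X3, X4, X5, X6, X7, X8, X9}, which is all 10 elements.
No single block has all 10 elements (the largest, T4, has 6), so 2 is optimal.

2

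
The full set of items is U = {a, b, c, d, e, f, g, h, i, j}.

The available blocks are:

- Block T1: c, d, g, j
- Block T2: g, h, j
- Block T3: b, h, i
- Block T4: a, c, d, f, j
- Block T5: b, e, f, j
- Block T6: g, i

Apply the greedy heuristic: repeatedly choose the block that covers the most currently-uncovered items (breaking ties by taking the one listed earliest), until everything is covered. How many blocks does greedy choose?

Greedy: pick T4 (covers 5 new) → pick T3 (covers 3 new) → pick T1 (covers 1 new) → pick T5 (covers 1 new). Total picks: 4.

4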